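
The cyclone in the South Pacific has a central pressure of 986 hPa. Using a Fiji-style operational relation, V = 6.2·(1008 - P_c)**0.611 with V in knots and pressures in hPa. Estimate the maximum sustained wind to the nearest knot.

41 kt

ΔP = 1008 − 986 = 22 hPa.
22^0.611 ≈ 6.610.
V ≈ 6.2 × 6.610 ≈ 41.0 kt.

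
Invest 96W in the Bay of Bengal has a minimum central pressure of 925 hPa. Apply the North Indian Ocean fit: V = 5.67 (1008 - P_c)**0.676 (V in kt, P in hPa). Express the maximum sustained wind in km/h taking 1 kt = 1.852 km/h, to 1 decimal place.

208.2 km/h

ΔP = 1008 − 925 = 83 hPa.
V ≈ 5.67 × 83^0.676 = 5.67 × 19.829 ≈ 112.429 kt.
112.429 × 1.852 ≈ 208.22 km/h → 208.2 km/h.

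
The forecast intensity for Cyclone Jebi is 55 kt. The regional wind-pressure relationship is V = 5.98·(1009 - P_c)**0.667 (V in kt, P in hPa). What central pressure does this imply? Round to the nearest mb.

ΔP = (V / 5.98)^(1/0.667) = (55/5.98)^1.499.
55/5.98 = 9.197; 9.197^1.499 ≈ 27.85 mb.
P_c = 1009 − 27.85 = 981.15 ≈ 981 mb.

981 mb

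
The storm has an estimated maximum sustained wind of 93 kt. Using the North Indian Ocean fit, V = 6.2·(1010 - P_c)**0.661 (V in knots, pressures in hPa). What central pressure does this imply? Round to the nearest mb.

ΔP = (V / 6.2)^(1/0.661) = (93/6.2)^1.513.
93/6.2 = 15.000; 15.000^1.513 ≈ 60.15 mb.
P_c = 1010 − 60.15 = 949.85 ≈ 950 mb.

950 mb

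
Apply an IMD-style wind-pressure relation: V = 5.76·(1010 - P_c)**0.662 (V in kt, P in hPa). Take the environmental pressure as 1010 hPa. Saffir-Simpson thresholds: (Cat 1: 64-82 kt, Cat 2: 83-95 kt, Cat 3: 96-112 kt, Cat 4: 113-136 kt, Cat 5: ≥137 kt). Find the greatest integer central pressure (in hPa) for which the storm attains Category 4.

Category 4 begins at V = 113 kt.
Required ΔP = (113/5.76)^(1/0.662) = 19.618^1.511 ≈ 89.67 hPa.
P_c ≤ 1010 − 89.67 = 920.33, so the highest integer P_c is 920 hPa.

920 hPa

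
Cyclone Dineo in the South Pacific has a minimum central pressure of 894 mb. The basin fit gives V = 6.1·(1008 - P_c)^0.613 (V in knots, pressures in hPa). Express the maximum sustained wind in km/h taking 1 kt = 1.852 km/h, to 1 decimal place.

206.0 km/h

ΔP = 1008 − 894 = 114 mb.
V ≈ 6.1 × 114^0.613 = 6.1 × 18.234 ≈ 111.228 kt.
111.228 × 1.852 ≈ 205.99 km/h → 206.0 km/h.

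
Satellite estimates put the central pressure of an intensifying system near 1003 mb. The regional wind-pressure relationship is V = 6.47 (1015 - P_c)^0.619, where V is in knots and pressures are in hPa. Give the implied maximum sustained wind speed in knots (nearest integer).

ΔP = 1015 − 1003 = 12 mb.
12^0.619 ≈ 4.656.
V ≈ 6.47 × 4.656 ≈ 30.1 kt.

30 kt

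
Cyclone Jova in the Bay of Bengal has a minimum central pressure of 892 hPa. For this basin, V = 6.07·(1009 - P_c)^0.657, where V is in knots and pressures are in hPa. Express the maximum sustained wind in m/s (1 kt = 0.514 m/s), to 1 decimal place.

71.3 m/s

ΔP = 1009 − 892 = 117 hPa.
V ≈ 6.07 × 117^0.657 = 6.07 × 22.845 ≈ 138.671 kt.
138.671 × 0.514 ≈ 71.28 m/s → 71.3 m/s.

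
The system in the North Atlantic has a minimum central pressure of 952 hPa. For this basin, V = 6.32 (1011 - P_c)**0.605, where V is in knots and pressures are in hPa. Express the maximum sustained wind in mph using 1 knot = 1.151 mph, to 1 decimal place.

ΔP = 1011 − 952 = 59 hPa.
V ≈ 6.32 × 59^0.605 = 6.32 × 11.786 ≈ 74.487 kt.
74.487 × 1.151 ≈ 85.73 mph → 85.7 mph.

85.7 mph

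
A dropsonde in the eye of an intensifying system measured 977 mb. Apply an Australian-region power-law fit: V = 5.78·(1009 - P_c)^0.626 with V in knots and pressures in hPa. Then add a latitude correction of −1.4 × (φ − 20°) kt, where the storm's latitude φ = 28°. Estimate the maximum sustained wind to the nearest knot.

ΔP = 1009 − 977 = 32 mb.
32^0.626 ≈ 8.754.
V ≈ 5.78 × 8.754 ≈ 50.6 kt.
Latitude correction: −1.4 × (28 − 20) = -11.2 kt.
Corrected V ≈ 39.4 kt → 39 kt.

39 kt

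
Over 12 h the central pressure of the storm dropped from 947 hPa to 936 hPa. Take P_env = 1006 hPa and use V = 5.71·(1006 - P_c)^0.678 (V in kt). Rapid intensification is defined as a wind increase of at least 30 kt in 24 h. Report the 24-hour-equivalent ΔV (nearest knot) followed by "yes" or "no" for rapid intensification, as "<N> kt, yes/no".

22 kt, no

V₁: ΔP = 59, V ≈ 5.71 × 59^0.678 ≈ 90.63 kt.
V₂: ΔP = 70, V ≈ 5.71 × 70^0.678 ≈ 101.77 kt.
ΔV over 12 h = 11.14 kt → 24 h equivalent = 11.14 × 24/12 ≈ 22.28 kt.
22 kt < 30 kt ⇒ not rapid intensification.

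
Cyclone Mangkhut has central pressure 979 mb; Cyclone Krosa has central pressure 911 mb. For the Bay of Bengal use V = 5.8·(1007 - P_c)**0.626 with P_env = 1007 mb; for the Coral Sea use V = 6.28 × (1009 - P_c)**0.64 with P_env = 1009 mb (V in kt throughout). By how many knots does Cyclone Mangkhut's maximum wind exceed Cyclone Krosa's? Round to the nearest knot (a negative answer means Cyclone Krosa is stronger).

-71 kt

Cyclone Mangkhut: ΔP = 28; V ≈ 5.8 × 28^0.626 ≈ 46.70 kt.
Cyclone Krosa: ΔP = 98; V ≈ 6.28 × 98^0.64 ≈ 118.13 kt.
Difference ≈ 46.70 − 118.13 = -71.43 → -71 kt.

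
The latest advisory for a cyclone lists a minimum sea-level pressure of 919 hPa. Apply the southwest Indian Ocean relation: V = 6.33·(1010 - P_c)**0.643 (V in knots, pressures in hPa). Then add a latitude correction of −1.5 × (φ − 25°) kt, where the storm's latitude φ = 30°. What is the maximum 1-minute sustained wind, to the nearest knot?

108 kt

ΔP = 1010 − 919 = 91 hPa.
91^0.643 ≈ 18.183.
V ≈ 6.33 × 18.183 ≈ 115.1 kt.
Latitude correction: −1.5 × (30 − 25) = -7.5 kt.
Corrected V ≈ 107.6 kt → 108 kt.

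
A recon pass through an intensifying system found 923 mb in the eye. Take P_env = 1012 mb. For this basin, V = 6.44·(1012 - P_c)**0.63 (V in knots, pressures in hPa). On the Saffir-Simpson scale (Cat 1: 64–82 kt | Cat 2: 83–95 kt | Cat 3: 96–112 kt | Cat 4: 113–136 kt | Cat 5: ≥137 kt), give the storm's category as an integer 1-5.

ΔP = 1012 − 923 = 89 mb.
V ≈ 6.44 × 89^0.63 = 6.44 × 16.91 ≈ 109 kt.
109 kt falls in the Category 3 band.

3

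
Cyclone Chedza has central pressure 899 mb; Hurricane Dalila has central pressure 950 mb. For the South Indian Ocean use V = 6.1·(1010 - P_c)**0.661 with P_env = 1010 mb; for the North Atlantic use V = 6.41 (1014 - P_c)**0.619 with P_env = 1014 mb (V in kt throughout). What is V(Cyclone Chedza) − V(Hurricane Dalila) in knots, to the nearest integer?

53 kt

Cyclone Chedza: ΔP = 111; V ≈ 6.1 × 111^0.661 ≈ 137.18 kt.
Hurricane Dalila: ΔP = 64; V ≈ 6.41 × 64^0.619 ≈ 84.12 kt.
Difference ≈ 137.18 − 84.12 = 53.06 → 53 kt.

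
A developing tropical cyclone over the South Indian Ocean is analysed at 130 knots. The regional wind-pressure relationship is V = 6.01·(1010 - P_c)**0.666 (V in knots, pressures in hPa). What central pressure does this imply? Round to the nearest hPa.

909 hPa

ΔP = (V / 6.01)^(1/0.666) = (130/6.01)^1.502.
130/6.01 = 21.631; 21.631^1.502 ≈ 101.07 hPa.
P_c = 1010 − 101.07 = 908.93 ≈ 909 hPa.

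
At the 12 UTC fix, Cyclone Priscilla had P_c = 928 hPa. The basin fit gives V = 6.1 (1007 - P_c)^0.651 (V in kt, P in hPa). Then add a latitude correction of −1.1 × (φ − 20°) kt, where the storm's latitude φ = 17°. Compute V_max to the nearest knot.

ΔP = 1007 − 928 = 79 hPa.
79^0.651 ≈ 17.193.
V ≈ 6.1 × 17.193 ≈ 104.9 kt.
Latitude correction: −1.1 × (17 − 20) = 3.3 kt.
Corrected V ≈ 108.2 kt → 108 kt.

108 kt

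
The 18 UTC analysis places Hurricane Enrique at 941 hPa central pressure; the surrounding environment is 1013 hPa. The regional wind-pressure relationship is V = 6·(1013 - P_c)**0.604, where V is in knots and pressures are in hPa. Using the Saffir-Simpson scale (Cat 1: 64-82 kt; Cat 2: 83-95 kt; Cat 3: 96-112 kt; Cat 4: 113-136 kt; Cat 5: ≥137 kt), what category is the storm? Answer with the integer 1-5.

1

ΔP = 1013 − 941 = 72 hPa.
V ≈ 6 × 72^0.604 = 6 × 13.24 ≈ 79 kt.
79 kt falls in the Category 1 band.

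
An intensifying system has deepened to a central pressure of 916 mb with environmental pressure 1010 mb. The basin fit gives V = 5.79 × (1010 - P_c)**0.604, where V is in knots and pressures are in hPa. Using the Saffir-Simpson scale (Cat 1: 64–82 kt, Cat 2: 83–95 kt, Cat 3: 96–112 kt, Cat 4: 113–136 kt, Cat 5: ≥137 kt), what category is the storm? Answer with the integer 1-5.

ΔP = 1010 − 916 = 94 mb.
V ≈ 5.79 × 94^0.604 = 5.79 × 15.55 ≈ 90 kt.
90 kt falls in the Category 2 band.

2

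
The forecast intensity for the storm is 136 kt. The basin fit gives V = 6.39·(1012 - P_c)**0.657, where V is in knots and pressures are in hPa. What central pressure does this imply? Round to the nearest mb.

ΔP = (V / 6.39)^(1/0.657) = (136/6.39)^1.522.
136/6.39 = 21.283; 21.283^1.522 ≈ 105.04 mb.
P_c = 1012 − 105.04 = 906.96 ≈ 907 mb.

907 mb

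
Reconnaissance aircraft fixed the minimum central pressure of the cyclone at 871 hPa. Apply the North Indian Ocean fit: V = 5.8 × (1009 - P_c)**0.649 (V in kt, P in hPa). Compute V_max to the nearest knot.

ΔP = 1009 − 871 = 138 hPa.
138^0.649 ≈ 24.478.
V ≈ 5.8 × 24.478 ≈ 142.0 kt.

142 kt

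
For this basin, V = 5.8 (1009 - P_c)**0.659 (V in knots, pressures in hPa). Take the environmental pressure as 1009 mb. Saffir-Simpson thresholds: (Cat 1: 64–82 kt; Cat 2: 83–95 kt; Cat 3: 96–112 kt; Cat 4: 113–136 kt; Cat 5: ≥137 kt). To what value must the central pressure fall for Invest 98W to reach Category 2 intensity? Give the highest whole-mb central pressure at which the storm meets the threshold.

952 mb

Category 2 begins at V = 83 kt.
Required ΔP = (83/5.8)^(1/0.659) = 14.310^1.517 ≈ 56.71 mb.
P_c ≤ 1009 − 56.71 = 952.29, so the highest integer P_c is 952 mb.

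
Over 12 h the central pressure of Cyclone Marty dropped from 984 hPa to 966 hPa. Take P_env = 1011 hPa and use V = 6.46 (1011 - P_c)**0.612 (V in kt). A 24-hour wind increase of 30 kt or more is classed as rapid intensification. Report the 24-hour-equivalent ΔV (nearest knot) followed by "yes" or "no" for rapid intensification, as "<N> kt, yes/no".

V₁: ΔP = 27, V ≈ 6.46 × 27^0.612 ≈ 48.55 kt.
V₂: ΔP = 45, V ≈ 6.46 × 45^0.612 ≈ 66.37 kt.
ΔV over 12 h = 17.82 kt → 24 h equivalent = 17.82 × 24/12 ≈ 35.64 kt.
36 kt ≥ 30 kt ⇒ rapid intensification.

36 kt, yes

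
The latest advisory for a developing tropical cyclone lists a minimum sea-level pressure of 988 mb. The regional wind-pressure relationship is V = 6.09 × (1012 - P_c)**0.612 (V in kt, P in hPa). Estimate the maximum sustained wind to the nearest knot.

ΔP = 1012 − 988 = 24 mb.
24^0.612 ≈ 6.993.
V ≈ 6.09 × 6.993 ≈ 42.6 kt.

43 kt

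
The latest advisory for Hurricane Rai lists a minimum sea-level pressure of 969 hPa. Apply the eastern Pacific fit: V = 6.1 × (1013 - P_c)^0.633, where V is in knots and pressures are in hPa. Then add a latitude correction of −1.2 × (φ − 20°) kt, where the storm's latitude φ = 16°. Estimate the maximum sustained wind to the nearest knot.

72 kt

ΔP = 1013 − 969 = 44 hPa.
44^0.633 ≈ 10.972.
V ≈ 6.1 × 10.972 ≈ 66.9 kt.
Latitude correction: −1.2 × (16 − 20) = 4.8 kt.
Corrected V ≈ 71.7 kt → 72 kt.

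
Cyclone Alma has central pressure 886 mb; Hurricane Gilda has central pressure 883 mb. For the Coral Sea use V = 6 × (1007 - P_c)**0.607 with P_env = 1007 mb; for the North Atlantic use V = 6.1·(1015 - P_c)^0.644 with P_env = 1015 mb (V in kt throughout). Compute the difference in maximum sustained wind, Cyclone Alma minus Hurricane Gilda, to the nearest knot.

-31 kt

Cyclone Alma: ΔP = 121; V ≈ 6 × 121^0.607 ≈ 110.26 kt.
Hurricane Gilda: ΔP = 132; V ≈ 6.1 × 132^0.644 ≈ 141.57 kt.
Difference ≈ 110.26 − 141.57 = -31.31 → -31 kt.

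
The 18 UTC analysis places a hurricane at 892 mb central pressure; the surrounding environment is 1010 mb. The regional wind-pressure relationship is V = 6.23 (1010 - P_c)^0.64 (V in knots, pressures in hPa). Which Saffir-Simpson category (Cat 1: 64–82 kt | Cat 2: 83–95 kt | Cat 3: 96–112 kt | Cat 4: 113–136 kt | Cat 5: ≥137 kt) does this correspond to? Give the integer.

4

ΔP = 1010 − 892 = 118 mb.
V ≈ 6.23 × 118^0.64 = 6.23 × 21.18 ≈ 132 kt.
132 kt falls in the Category 4 band.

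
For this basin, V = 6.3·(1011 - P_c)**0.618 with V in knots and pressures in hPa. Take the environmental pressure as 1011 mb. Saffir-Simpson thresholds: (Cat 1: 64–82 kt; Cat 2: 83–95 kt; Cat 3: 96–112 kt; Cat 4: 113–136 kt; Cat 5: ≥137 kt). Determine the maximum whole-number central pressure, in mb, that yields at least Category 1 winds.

968 mb

Category 1 begins at V = 64 kt.
Required ΔP = (64/6.3)^(1/0.618) = 10.159^1.618 ≈ 42.58 mb.
P_c ≤ 1011 − 42.58 = 968.42, so the highest integer P_c is 968 mb.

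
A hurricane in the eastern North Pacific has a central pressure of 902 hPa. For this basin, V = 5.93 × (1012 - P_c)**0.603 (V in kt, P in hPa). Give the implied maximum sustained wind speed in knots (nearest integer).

ΔP = 1012 − 902 = 110 hPa.
110^0.603 ≈ 17.020.
V ≈ 5.93 × 17.020 ≈ 100.9 kt.

101 kt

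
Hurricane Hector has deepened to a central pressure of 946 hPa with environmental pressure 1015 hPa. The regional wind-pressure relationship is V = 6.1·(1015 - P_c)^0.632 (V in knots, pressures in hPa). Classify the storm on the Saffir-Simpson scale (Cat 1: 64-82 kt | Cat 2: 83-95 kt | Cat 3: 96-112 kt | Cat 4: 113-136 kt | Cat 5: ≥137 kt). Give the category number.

2

ΔP = 1015 − 946 = 69 hPa.
V ≈ 6.1 × 69^0.632 = 6.1 × 14.53 ≈ 89 kt.
89 kt falls in the Category 2 band.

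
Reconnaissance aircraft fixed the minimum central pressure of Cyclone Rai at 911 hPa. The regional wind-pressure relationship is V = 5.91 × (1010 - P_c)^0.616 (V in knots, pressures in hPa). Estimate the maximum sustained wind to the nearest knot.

100 kt

ΔP = 1010 − 911 = 99 hPa.
99^0.616 ≈ 16.956.
V ≈ 5.91 × 16.956 ≈ 100.2 kt.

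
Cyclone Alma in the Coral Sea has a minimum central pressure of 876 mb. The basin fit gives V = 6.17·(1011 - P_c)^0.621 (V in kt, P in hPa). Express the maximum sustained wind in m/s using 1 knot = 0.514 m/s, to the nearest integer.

67 m/s

ΔP = 1011 − 876 = 135 mb.
V ≈ 6.17 × 135^0.621 = 6.17 × 21.035 ≈ 129.784 kt.
129.784 × 0.514 ≈ 66.71 m/s → 67 m/s.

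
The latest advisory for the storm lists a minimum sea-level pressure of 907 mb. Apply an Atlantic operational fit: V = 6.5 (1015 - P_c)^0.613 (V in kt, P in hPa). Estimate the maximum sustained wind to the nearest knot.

ΔP = 1015 − 907 = 108 mb.
108^0.613 ≈ 17.640.
V ≈ 6.5 × 17.640 ≈ 114.7 kt.

115 kt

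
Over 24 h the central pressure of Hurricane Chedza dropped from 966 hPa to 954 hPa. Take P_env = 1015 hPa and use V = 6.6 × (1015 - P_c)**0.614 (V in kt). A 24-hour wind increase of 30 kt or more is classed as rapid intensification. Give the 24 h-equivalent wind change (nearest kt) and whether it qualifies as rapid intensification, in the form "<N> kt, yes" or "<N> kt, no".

V₁: ΔP = 49, V ≈ 6.6 × 49^0.614 ≈ 72.00 kt.
V₂: ΔP = 61, V ≈ 6.6 × 61^0.614 ≈ 82.36 kt.
ΔV over 24 h = 10.36 kt → 24 h equivalent = 10.36 × 24/24 ≈ 10.36 kt.
10 kt < 30 kt ⇒ not rapid intensification.

10 kt, no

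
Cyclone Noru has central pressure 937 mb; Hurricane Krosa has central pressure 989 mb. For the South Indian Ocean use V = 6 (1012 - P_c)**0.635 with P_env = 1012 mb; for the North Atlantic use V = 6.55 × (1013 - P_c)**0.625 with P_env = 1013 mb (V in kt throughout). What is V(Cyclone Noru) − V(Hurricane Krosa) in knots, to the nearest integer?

45 kt

Cyclone Noru: ΔP = 75; V ≈ 6 × 75^0.635 ≈ 93.07 kt.
Hurricane Krosa: ΔP = 24; V ≈ 6.55 × 24^0.625 ≈ 47.74 kt.
Difference ≈ 93.07 − 47.74 = 45.33 → 45 kt.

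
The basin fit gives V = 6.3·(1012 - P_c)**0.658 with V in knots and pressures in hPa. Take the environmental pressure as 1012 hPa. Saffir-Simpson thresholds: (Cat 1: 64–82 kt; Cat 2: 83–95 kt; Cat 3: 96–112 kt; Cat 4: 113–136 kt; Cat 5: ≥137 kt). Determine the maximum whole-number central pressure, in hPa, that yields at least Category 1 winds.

Category 1 begins at V = 64 kt.
Required ΔP = (64/6.3)^(1/0.658) = 10.159^1.520 ≈ 33.90 hPa.
P_c ≤ 1012 − 33.90 = 978.10, so the highest integer P_c is 978 hPa.

978 hPa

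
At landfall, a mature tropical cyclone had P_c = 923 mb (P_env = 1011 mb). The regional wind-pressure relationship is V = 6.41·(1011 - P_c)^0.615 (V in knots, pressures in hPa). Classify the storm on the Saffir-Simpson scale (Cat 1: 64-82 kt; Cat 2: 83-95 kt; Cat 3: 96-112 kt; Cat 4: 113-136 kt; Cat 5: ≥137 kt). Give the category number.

ΔP = 1011 − 923 = 88 mb.
V ≈ 6.41 × 88^0.615 = 6.41 × 15.70 ≈ 101 kt.
101 kt falls in the Category 3 band.

3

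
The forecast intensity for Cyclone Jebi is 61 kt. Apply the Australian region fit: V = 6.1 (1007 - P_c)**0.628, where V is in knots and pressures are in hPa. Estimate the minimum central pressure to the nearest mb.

968 mb

ΔP = (V / 6.1)^(1/0.628) = (61/6.1)^1.592.
61/6.1 = 10.000; 10.000^1.592 ≈ 39.12 mb.
P_c = 1007 − 39.12 = 967.88 ≈ 968 mb.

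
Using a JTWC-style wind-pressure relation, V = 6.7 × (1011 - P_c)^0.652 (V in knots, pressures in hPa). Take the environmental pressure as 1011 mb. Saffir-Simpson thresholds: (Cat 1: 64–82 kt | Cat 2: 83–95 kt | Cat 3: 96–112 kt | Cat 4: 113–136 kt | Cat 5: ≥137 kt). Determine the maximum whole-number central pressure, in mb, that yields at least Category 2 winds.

Category 2 begins at V = 83 kt.
Required ΔP = (83/6.7)^(1/0.652) = 12.388^1.534 ≈ 47.47 mb.
P_c ≤ 1011 − 47.47 = 963.53, so the highest integer P_c is 963 mb.

963 mb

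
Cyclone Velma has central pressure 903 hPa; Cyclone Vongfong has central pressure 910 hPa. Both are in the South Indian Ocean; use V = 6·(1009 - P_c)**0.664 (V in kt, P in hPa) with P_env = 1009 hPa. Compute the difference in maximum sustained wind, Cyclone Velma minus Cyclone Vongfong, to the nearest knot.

Cyclone Velma: ΔP = 106; V ≈ 6 × 106^0.664 ≈ 132.73 kt.
Cyclone Vongfong: ΔP = 99; V ≈ 6 × 99^0.664 ≈ 126.84 kt.
Difference ≈ 132.73 − 126.84 = 5.89 → 6 kt.

6 kt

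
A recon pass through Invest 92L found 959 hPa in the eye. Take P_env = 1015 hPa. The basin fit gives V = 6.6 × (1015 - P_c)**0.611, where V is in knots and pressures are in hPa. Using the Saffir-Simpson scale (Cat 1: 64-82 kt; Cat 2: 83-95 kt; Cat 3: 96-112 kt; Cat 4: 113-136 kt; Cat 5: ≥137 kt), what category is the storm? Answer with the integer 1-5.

ΔP = 1015 − 959 = 56 hPa.
V ≈ 6.6 × 56^0.611 = 6.6 × 11.70 ≈ 77 kt.
77 kt falls in the Category 1 band.

1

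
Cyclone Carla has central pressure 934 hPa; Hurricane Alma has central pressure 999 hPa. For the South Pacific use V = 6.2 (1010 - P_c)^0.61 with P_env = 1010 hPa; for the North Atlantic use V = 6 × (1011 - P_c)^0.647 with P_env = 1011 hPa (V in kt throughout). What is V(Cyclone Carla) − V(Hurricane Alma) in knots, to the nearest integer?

Cyclone Carla: ΔP = 76; V ≈ 6.2 × 76^0.61 ≈ 87.03 kt.
Hurricane Alma: ΔP = 12; V ≈ 6 × 12^0.647 ≈ 29.95 kt.
Difference ≈ 87.03 − 29.95 = 57.08 → 57 kt.

57 kt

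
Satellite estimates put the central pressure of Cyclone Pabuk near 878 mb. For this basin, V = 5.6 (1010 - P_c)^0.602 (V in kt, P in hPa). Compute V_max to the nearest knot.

ΔP = 1010 − 878 = 132 mb.
132^0.602 ≈ 18.905.
V ≈ 5.6 × 18.905 ≈ 105.9 kt.

106 kt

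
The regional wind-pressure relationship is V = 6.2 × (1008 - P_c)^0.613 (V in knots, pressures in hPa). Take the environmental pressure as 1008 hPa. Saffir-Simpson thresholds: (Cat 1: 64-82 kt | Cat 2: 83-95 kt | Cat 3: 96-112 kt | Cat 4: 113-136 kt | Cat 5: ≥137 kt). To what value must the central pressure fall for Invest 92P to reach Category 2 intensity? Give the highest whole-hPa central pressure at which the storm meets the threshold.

939 hPa

Category 2 begins at V = 83 kt.
Required ΔP = (83/6.2)^(1/0.613) = 13.387^1.631 ≈ 68.86 hPa.
P_c ≤ 1008 − 68.86 = 939.14, so the highest integer P_c is 939 hPa.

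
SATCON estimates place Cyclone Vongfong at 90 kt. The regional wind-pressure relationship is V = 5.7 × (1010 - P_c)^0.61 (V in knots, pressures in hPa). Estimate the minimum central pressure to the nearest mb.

ΔP = (V / 5.7)^(1/0.61) = (90/5.7)^1.639.
90/5.7 = 15.789; 15.789^1.639 ≈ 92.16 mb.
P_c = 1010 − 92.16 = 917.84 ≈ 918 mb.

918 mb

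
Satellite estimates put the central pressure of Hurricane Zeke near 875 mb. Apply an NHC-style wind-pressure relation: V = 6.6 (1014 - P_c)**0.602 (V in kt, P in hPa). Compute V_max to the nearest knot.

129 kt

ΔP = 1014 − 875 = 139 mb.
139^0.602 ≈ 19.503.
V ≈ 6.6 × 19.503 ≈ 128.7 kt.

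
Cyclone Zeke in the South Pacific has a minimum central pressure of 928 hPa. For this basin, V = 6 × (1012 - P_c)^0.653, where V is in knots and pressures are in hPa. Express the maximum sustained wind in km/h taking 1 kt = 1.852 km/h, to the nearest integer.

ΔP = 1012 − 928 = 84 hPa.
V ≈ 6 × 84^0.653 = 6 × 18.053 ≈ 108.319 kt.
108.319 × 1.852 ≈ 200.61 km/h → 201 km/h.

201 km/h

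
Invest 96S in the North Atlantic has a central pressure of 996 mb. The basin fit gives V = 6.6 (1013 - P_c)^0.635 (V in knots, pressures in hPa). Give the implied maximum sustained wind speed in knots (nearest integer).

40 kt

ΔP = 1013 − 996 = 17 mb.
17^0.635 ≈ 6.044.
V ≈ 6.6 × 6.044 ≈ 39.9 kt.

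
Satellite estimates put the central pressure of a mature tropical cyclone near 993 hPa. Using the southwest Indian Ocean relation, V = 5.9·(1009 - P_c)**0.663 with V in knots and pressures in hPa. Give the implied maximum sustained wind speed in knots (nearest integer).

37 kt

ΔP = 1009 − 993 = 16 hPa.
16^0.663 ≈ 6.285.
V ≈ 5.9 × 6.285 ≈ 37.1 kt.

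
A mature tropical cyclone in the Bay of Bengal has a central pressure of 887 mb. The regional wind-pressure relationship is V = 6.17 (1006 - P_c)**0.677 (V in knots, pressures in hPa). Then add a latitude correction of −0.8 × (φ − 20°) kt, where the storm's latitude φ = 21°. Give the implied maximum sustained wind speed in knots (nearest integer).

156 kt

ΔP = 1006 − 887 = 119 mb.
119^0.677 ≈ 25.418.
V ≈ 6.17 × 25.418 ≈ 156.8 kt.
Latitude correction: −0.8 × (21 − 20) = -0.8 kt.
Corrected V ≈ 156 kt → 156 kt.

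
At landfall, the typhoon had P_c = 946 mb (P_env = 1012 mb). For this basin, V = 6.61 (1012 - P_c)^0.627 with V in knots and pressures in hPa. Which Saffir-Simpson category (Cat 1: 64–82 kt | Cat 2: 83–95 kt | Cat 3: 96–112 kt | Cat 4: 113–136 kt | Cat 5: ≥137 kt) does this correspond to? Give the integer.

2

ΔP = 1012 − 946 = 66 mb.
V ≈ 6.61 × 66^0.627 = 6.61 × 13.83 ≈ 91 kt.
91 kt falls in the Category 2 band.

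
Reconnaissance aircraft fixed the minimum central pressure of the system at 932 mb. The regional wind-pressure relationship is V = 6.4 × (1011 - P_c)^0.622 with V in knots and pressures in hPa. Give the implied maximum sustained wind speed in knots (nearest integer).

ΔP = 1011 − 932 = 79 mb.
79^0.622 ≈ 15.147.
V ≈ 6.4 × 15.147 ≈ 96.9 kt.

97 kt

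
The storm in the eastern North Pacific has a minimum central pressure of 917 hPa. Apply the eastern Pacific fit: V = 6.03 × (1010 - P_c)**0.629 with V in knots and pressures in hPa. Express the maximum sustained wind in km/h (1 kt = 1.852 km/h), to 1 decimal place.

ΔP = 1010 − 917 = 93 hPa.
V ≈ 6.03 × 93^0.629 = 6.03 × 17.305 ≈ 104.350 kt.
104.350 × 1.852 ≈ 193.26 km/h → 193.3 km/h.

193.3 km/h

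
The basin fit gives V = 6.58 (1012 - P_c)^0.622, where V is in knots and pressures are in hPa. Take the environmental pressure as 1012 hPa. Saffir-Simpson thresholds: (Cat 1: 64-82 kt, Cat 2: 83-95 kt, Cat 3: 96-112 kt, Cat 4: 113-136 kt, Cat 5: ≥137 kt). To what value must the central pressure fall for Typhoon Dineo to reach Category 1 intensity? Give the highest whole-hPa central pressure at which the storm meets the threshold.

973 hPa

Category 1 begins at V = 64 kt.
Required ΔP = (64/6.58)^(1/0.622) = 9.726^1.608 ≈ 38.76 hPa.
P_c ≤ 1012 − 38.76 = 973.24, so the highest integer P_c is 973 hPa.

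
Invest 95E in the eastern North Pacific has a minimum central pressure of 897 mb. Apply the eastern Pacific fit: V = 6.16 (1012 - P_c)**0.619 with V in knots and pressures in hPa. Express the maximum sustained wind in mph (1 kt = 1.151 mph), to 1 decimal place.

ΔP = 1012 − 897 = 115 mb.
V ≈ 6.16 × 115^0.619 = 6.16 × 18.861 ≈ 116.186 kt.
116.186 × 1.151 ≈ 133.73 mph → 133.7 mph.

133.7 mph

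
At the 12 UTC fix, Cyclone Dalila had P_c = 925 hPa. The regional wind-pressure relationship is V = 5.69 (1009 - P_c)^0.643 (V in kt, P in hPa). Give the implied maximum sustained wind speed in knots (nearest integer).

ΔP = 1009 − 925 = 84 hPa.
84^0.643 ≈ 17.271.
V ≈ 5.69 × 17.271 ≈ 98.3 kt.

98 kt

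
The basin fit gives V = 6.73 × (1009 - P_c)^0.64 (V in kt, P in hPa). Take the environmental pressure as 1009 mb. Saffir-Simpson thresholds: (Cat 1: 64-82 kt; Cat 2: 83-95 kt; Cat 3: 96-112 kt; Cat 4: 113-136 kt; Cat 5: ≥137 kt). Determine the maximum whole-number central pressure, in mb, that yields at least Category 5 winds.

Category 5 begins at V = 137 kt.
Required ΔP = (137/6.73)^(1/0.64) = 20.357^1.562 ≈ 110.88 mb.
P_c ≤ 1009 − 110.88 = 898.12, so the highest integer P_c is 898 mb.

898 mb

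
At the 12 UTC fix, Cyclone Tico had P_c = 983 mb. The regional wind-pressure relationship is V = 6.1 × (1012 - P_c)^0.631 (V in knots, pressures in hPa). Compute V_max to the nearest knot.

51 kt

ΔP = 1012 − 983 = 29 mb.
29^0.631 ≈ 8.371.
V ≈ 6.1 × 8.371 ≈ 51.1 kt.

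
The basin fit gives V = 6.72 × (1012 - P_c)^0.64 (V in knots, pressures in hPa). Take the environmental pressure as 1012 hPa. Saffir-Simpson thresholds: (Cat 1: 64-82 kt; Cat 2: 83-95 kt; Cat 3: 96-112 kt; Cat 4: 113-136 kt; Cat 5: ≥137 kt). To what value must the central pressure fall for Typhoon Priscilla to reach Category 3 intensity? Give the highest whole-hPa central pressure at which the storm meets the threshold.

948 hPa

Category 3 begins at V = 96 kt.
Required ΔP = (96/6.72)^(1/0.64) = 14.286^1.562 ≈ 63.76 hPa.
P_c ≤ 1012 − 63.76 = 948.24, so the highest integer P_c is 948 hPa.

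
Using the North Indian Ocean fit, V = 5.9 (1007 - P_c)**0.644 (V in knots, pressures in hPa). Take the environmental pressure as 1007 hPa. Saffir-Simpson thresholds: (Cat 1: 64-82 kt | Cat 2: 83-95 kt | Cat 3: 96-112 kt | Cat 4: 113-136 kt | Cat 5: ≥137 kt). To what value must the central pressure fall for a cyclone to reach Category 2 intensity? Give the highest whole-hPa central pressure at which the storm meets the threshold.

Category 2 begins at V = 83 kt.
Required ΔP = (83/5.9)^(1/0.644) = 14.068^1.553 ≈ 60.67 hPa.
P_c ≤ 1007 − 60.67 = 946.33, so the highest integer P_c is 946 hPa.

946 hPa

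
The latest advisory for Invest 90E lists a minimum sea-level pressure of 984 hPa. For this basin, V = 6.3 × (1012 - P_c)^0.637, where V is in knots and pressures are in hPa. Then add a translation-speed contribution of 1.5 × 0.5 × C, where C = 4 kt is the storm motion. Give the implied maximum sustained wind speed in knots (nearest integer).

ΔP = 1012 − 984 = 28 hPa.
28^0.637 ≈ 8.353.
V ≈ 6.3 × 8.353 ≈ 52.6 kt.
Translation term: 1.5 × 0.5 × 4 = 3 kt.
Corrected V ≈ 55.6 kt → 56 kt.

56 kt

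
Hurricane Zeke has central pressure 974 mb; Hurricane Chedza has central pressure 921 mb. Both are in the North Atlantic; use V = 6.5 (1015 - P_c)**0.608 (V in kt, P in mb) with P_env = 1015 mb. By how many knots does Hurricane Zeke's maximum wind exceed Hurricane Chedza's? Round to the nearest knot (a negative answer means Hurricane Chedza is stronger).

Hurricane Zeke: ΔP = 41; V ≈ 6.5 × 41^0.608 ≈ 62.16 kt.
Hurricane Chedza: ΔP = 94; V ≈ 6.5 × 94^0.608 ≈ 102.94 kt.
Difference ≈ 62.16 − 102.94 = -40.78 → -41 kt.

-41 kt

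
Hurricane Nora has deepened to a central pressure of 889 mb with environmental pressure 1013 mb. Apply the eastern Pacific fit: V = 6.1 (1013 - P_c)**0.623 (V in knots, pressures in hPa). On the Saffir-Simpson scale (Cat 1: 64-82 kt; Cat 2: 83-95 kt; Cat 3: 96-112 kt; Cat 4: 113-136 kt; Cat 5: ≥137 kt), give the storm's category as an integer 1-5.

4

ΔP = 1013 − 889 = 124 mb.
V ≈ 6.1 × 124^0.623 = 6.1 × 20.15 ≈ 123 kt.
123 kt falls in the Category 4 band.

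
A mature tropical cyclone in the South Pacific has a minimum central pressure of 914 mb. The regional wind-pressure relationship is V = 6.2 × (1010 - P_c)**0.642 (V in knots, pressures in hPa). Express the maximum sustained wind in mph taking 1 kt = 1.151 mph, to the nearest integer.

ΔP = 1010 − 914 = 96 mb.
V ≈ 6.2 × 96^0.642 = 6.2 × 18.733 ≈ 116.147 kt.
116.147 × 1.151 ≈ 133.69 mph → 134 mph.

134 mph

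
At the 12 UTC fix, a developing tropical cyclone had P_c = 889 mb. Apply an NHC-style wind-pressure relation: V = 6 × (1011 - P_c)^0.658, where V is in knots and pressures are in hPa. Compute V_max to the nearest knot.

ΔP = 1011 − 889 = 122 mb.
122^0.658 ≈ 23.595.
V ≈ 6 × 23.595 ≈ 141.6 kt.

142 kt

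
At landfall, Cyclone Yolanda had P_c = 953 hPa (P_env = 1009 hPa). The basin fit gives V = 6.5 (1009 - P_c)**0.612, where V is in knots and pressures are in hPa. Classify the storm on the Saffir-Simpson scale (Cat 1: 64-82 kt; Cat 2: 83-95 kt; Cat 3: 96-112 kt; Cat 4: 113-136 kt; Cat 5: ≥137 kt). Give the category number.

ΔP = 1009 − 953 = 56 hPa.
V ≈ 6.5 × 56^0.612 = 6.5 × 11.75 ≈ 76 kt.
76 kt falls in the Category 1 band.

1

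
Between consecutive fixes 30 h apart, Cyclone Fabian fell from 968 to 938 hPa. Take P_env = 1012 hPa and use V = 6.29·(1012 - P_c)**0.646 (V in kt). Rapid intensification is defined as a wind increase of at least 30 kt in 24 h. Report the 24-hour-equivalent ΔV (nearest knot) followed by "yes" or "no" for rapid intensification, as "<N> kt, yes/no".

V₁: ΔP = 44, V ≈ 6.29 × 44^0.646 ≈ 72.50 kt.
V₂: ΔP = 74, V ≈ 6.29 × 74^0.646 ≈ 101.43 kt.
ΔV over 30 h = 28.93 kt → 24 h equivalent = 28.93 × 24/30 ≈ 23.14 kt.
23 kt < 30 kt ⇒ not rapid intensification.

23 kt, no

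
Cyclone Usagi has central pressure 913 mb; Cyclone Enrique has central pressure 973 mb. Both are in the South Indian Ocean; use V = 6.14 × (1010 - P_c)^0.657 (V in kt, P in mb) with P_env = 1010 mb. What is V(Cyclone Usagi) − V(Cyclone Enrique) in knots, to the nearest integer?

58 kt

Cyclone Usagi: ΔP = 97; V ≈ 6.14 × 97^0.657 ≈ 124.02 kt.
Cyclone Enrique: ΔP = 37; V ≈ 6.14 × 37^0.657 ≈ 65.84 kt.
Difference ≈ 124.02 − 65.84 = 58.18 → 58 kt.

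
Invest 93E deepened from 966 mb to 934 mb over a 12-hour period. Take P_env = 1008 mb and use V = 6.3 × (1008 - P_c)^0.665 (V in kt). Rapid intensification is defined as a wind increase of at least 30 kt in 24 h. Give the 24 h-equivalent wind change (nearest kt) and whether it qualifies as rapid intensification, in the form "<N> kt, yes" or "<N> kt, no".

69 kt, yes

V₁: ΔP = 42, V ≈ 6.3 × 42^0.665 ≈ 75.65 kt.
V₂: ΔP = 74, V ≈ 6.3 × 74^0.665 ≈ 110.25 kt.
ΔV over 12 h = 34.60 kt → 24 h equivalent = 34.60 × 24/12 ≈ 69.20 kt.
69 kt ≥ 30 kt ⇒ rapid intensification.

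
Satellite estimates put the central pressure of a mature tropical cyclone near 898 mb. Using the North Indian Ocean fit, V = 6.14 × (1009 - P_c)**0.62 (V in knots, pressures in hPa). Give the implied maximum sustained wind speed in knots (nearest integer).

ΔP = 1009 − 898 = 111 mb.
111^0.62 ≈ 18.540.
V ≈ 6.14 × 18.540 ≈ 113.8 kt.

114 kt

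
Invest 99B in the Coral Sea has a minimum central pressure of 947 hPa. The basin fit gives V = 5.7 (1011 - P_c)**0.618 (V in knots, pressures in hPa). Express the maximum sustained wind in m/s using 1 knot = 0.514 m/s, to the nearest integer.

38 m/s

ΔP = 1011 − 947 = 64 hPa.
V ≈ 5.7 × 64^0.618 = 5.7 × 13.068 ≈ 74.489 kt.
74.489 × 0.514 ≈ 38.29 m/s → 38 m/s.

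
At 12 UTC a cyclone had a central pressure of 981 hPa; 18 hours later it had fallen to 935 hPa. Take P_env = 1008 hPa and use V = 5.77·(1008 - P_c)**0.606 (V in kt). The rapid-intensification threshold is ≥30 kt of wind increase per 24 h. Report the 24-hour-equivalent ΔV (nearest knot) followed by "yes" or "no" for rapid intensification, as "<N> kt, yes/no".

47 kt, yes

V₁: ΔP = 27, V ≈ 5.77 × 27^0.606 ≈ 42.52 kt.
V₂: ΔP = 73, V ≈ 5.77 × 73^0.606 ≈ 77.69 kt.
ΔV over 18 h = 35.17 kt → 24 h equivalent = 35.17 × 24/18 ≈ 46.89 kt.
47 kt ≥ 30 kt ⇒ rapid intensification.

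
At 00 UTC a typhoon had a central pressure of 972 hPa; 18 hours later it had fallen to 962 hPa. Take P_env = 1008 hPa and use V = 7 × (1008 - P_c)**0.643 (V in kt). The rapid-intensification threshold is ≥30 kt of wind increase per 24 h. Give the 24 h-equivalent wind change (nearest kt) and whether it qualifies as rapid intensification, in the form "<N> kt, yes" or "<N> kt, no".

V₁: ΔP = 36, V ≈ 7 × 36^0.643 ≈ 70.11 kt.
V₂: ΔP = 46, V ≈ 7 × 46^0.643 ≈ 82.08 kt.
ΔV over 18 h = 11.97 kt → 24 h equivalent = 11.97 × 24/18 ≈ 15.96 kt.
16 kt < 30 kt ⇒ not rapid intensification.

16 kt, no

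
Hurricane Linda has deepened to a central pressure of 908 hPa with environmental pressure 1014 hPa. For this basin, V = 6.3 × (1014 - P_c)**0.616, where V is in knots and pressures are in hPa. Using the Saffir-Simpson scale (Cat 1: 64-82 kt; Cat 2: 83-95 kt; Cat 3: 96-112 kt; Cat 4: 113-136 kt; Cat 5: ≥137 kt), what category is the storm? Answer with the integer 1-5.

3

ΔP = 1014 − 908 = 106 hPa.
V ≈ 6.3 × 106^0.616 = 6.3 × 17.68 ≈ 111 kt.
111 kt falls in the Category 3 band.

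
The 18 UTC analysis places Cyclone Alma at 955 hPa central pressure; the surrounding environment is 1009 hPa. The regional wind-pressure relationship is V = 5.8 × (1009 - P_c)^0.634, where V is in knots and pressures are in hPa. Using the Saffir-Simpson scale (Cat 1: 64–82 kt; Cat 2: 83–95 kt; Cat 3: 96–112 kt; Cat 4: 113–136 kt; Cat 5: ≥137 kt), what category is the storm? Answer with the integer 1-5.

1

ΔP = 1009 − 955 = 54 hPa.
V ≈ 5.8 × 54^0.634 = 5.8 × 12.54 ≈ 73 kt.
73 kt falls in the Category 1 band.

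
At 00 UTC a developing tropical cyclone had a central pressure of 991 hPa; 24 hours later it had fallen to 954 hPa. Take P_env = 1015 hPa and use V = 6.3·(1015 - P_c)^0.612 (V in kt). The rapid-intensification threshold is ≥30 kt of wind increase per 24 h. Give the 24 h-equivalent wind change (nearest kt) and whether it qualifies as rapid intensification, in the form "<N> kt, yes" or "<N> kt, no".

V₁: ΔP = 24, V ≈ 6.3 × 24^0.612 ≈ 44.06 kt.
V₂: ΔP = 61, V ≈ 6.3 × 61^0.612 ≈ 77.98 kt.
ΔV over 24 h = 33.92 kt → 24 h equivalent = 33.92 × 24/24 ≈ 33.92 kt.
34 kt ≥ 30 kt ⇒ rapid intensification.

34 kt, yes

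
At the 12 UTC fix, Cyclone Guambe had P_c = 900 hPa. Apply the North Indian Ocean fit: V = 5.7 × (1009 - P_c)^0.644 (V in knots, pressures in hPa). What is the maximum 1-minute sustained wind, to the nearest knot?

117 kt

ΔP = 1009 − 900 = 109 hPa.
109^0.644 ≈ 20.516.
V ≈ 5.7 × 20.516 ≈ 116.9 kt.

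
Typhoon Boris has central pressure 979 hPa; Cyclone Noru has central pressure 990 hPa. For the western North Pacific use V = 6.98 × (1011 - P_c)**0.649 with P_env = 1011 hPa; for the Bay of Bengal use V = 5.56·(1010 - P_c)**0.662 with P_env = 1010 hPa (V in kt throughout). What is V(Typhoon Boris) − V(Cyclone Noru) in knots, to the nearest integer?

Typhoon Boris: ΔP = 32; V ≈ 6.98 × 32^0.649 ≈ 66.18 kt.
Cyclone Noru: ΔP = 20; V ≈ 5.56 × 20^0.662 ≈ 40.40 kt.
Difference ≈ 66.18 − 40.40 = 25.78 → 26 kt.

26 kt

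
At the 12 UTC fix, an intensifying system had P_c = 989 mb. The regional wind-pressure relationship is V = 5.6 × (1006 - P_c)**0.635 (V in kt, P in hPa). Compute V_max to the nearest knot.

ΔP = 1006 − 989 = 17 mb.
17^0.635 ≈ 6.044.
V ≈ 5.6 × 6.044 ≈ 33.8 kt.

34 kt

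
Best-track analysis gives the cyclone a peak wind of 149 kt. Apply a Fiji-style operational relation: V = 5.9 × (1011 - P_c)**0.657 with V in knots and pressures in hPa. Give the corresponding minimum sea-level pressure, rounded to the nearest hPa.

ΔP = (V / 5.9)^(1/0.657) = (149/5.9)^1.522.
149/5.9 = 25.254; 25.254^1.522 ≈ 136.29 hPa.
P_c = 1011 − 136.29 = 874.71 ≈ 875 hPa.

875 hPa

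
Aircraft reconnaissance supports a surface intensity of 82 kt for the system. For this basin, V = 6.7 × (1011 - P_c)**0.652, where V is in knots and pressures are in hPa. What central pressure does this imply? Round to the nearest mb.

964 mb

ΔP = (V / 6.7)^(1/0.652) = (82/6.7)^1.534.
82/6.7 = 12.239; 12.239^1.534 ≈ 46.59 mb.
P_c = 1011 − 46.59 = 964.41 ≈ 964 mb.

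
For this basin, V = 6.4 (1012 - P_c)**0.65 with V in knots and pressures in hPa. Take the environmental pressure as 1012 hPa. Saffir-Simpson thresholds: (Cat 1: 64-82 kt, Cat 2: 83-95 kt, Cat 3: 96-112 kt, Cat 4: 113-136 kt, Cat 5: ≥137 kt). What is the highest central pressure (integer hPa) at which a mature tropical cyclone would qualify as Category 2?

Category 2 begins at V = 83 kt.
Required ΔP = (83/6.4)^(1/0.65) = 12.969^1.538 ≈ 51.54 hPa.
P_c ≤ 1012 − 51.54 = 960.46, so the highest integer P_c is 960 hPa.

960 hPa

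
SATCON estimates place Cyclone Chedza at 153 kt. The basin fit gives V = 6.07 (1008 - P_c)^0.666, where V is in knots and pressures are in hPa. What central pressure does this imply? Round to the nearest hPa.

ΔP = (V / 6.07)^(1/0.666) = (153/6.07)^1.502.
153/6.07 = 25.206; 25.206^1.502 ≈ 127.16 hPa.
P_c = 1008 − 127.16 = 880.84 ≈ 881 hPa.

881 hPa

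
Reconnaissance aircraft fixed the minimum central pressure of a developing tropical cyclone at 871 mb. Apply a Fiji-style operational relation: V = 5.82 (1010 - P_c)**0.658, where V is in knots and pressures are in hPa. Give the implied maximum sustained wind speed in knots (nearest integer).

150 kt

ΔP = 1010 − 871 = 139 mb.
139^0.658 ≈ 25.710.
V ≈ 5.82 × 25.710 ≈ 149.6 kt.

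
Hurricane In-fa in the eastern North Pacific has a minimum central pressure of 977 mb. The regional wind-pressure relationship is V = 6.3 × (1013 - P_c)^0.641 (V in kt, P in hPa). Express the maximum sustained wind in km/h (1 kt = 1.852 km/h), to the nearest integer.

ΔP = 1013 − 977 = 36 mb.
V ≈ 6.3 × 36^0.641 = 6.3 × 9.945 ≈ 62.651 kt.
62.651 × 1.852 ≈ 116.03 km/h → 116 km/h.

116 km/h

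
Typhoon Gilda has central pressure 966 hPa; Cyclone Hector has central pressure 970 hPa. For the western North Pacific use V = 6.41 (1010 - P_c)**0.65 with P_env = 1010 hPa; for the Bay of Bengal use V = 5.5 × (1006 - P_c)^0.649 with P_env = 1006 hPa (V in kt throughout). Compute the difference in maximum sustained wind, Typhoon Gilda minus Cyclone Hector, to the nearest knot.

19 kt

Typhoon Gilda: ΔP = 44; V ≈ 6.41 × 44^0.65 ≈ 75.01 kt.
Cyclone Hector: ΔP = 36; V ≈ 5.5 × 36^0.649 ≈ 56.29 kt.
Difference ≈ 75.01 − 56.29 = 18.72 → 19 kt.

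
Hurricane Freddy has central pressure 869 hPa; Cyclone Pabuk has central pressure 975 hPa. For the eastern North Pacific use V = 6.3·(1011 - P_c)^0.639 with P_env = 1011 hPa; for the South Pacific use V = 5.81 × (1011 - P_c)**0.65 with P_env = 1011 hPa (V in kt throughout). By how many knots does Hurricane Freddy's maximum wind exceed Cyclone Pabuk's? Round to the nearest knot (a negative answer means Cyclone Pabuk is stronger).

90 kt

Hurricane Freddy: ΔP = 142; V ≈ 6.3 × 142^0.639 ≈ 149.50 kt.
Cyclone Pabuk: ΔP = 36; V ≈ 5.81 × 36^0.65 ≈ 59.67 kt.
Difference ≈ 149.50 − 59.67 = 89.83 → 90 kt.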